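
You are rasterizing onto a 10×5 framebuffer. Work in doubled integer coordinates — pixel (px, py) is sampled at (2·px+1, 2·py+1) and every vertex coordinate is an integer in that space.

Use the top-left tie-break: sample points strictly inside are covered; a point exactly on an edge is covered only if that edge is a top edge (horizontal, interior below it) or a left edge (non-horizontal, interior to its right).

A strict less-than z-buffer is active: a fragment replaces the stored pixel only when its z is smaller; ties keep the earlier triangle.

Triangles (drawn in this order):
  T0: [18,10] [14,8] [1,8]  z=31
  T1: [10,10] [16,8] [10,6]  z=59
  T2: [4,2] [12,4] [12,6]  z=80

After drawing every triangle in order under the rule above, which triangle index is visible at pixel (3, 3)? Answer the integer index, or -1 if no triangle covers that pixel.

T0:
  2·area = 26  (B↔C swapped to make it positive)
  edge (18, 10)→(1, 8): d=(-17,-2) top-left  bias=+0
  edge (1, 8)→(14, 8): d=(13,0) top-left  bias=+0
  edge (14, 8)→(18, 10): d=(4,2) right/bottom  bias=-1
    (5,4)@(11, 9): e=[3,13,10] → #
    (6,4)@(13, 9): e=[7,13,6] → #
    (7,4)@(15, 9): e=[11,13,2] → #
    (8,4)@(17, 9): e=[15,13,-2] → ·
  covered (3 px):
    · · · · · · · · · ·
    · · · · · · · · · ·
    · · · · · · · · · ·
    · · · · · · · · · ·
    · · · · · # # # · ·
T1:
  2·area = 24  (B↔C swapped to make it positive)
  edge (10, 10)→(10, 6): d=(0,-4) top-left  bias=+0
  edge (10, 6)→(16, 8): d=(6,2) right/bottom  bias=-1
  edge (16, 8)→(10, 10): d=(-6,2) right/bottom  bias=-1
    (0,1)@(1, 3): e=[-36,0,60] → ·  [on edge]
    (3,2)@(7, 5): e=[-12,0,36] → ·  [on edge]
    (5,3)@(11, 7): e=[4,4,16] → #
    (6,3)@(13, 7): e=[12,0,12] → ·  [on edge]
    (9,3)@(19, 7): e=[36,-12,0] → ·  [on edge]
    (5,4)@(11, 9): e=[4,16,4] → #
    (6,4)@(13, 9): e=[12,12,0] → ·  [on edge]
    (9,4)@(19, 9): e=[36,0,-12] → ·  [on edge]
  covered (2 px):
    · · · · · · · · · ·
    · · · · · · · · · ·
    · · · · · · · · · ·
    · · · · · # · · · ·
    · · · · · # · · · ·
T2:
  2·area = 16
  edge (4, 2)→(12, 4): d=(8,2) right/bottom  bias=-1
  edge (12, 4)→(12, 6): d=(0,2) right/bottom  bias=-1
  edge (12, 6)→(4, 2): d=(-8,-4) top-left  bias=+0
    (3,1)@(7, 3): e=[2,10,4] → #
    (4,1)@(9, 3): e=[-2,6,12] → ·
    (3,2)@(7, 5): e=[18,10,-12] → ·
    (5,2)@(11, 5): e=[10,2,4] → #
    (6,2)@(13, 5): e=[6,-2,12] → ·
    (5,3)@(11, 7): e=[26,2,-12] → ·
  covered (2 px):
    · · · · · · · · · ·
    · · · # · · · · · ·
    · · · · · # · · · ·
    · · · · · · · · · ·
    · · · · · · · · · ·

Z-buffer (winner per pixel, '.' = empty):
  . . . . . . . . . .
  . . . 2 . . . . . .
  . . . . . 2 . . . .
  . . . . . 1 . . . .
  . . . . . 0 0 0 . .

Result: -1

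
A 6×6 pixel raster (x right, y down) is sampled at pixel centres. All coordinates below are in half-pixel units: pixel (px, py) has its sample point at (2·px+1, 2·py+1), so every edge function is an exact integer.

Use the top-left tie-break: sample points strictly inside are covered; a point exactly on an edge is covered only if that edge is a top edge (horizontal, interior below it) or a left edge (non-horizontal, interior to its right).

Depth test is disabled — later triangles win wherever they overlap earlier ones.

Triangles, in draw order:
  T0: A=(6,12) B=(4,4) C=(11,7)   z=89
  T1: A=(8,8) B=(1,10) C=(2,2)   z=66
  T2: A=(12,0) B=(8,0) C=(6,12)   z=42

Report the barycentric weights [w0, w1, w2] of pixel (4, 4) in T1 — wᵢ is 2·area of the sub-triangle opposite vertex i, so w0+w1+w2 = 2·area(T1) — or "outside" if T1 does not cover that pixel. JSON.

T0:
  2·area = 50
  edge (6, 12)→(4, 4): d=(-2,-8) top-left  bias=+0
  edge (4, 4)→(11, 7): d=(7,3) right/bottom  bias=-1
  edge (11, 7)→(6, 12): d=(-5,5) right/bottom  bias=-1
    (2,2)@(5, 5): e=[6,4,40] → X
    (3,2)@(7, 5): e=[22,-2,30] → .
    (2,3)@(5, 7): e=[2,18,30] → X
    (3,3)@(7, 7): e=[18,12,20] → X
    (4,3)@(9, 7): e=[34,6,10] → X
    (5,3)@(11, 7): e=[50,0,0] → .  [on edge]
    (2,4)@(5, 9): e=[-2,32,20] → .
    (3,4)@(7, 9): e=[14,26,10] → X
    (4,4)@(9, 9): e=[30,20,0] → .  [on edge]
    (3,5)@(7, 11): e=[10,40,0] → .  [on edge]
  covered (5 px):
    . . . . . .
    . . . . . .
    . . X . . .
    . . X X X .
    . . . X . .
    . . . . . .
T1:
  2·area = 54
  edge (8, 8)→(1, 10): d=(-7,2) right/bottom  bias=-1
  edge (1, 10)→(2, 2): d=(1,-8) top-left  bias=+0
  edge (2, 2)→(8, 8): d=(6,6) right/bottom  bias=-1
    (0,0)@(1, 1): e=[63,-9,0] → .  [on edge]
    (1,1)@(3, 3): e=[45,9,0] → .  [on edge]
    (1,2)@(3, 5): e=[31,11,12] → X
    (2,2)@(5, 5): e=[27,27,0] → .  [on edge]
    (1,3)@(3, 7): e=[17,13,24] → X
    (2,3)@(5, 7): e=[13,29,12] → X
    (3,3)@(7, 7): e=[9,45,0] → .  [on edge]
    (1,4)@(3, 9): e=[3,15,36] → X
    (2,4)@(5, 9): e=[-1,31,24] → .
    (4,4)@(9, 9): e=[-9,63,0] → .  [on edge]
    (1,5)@(3, 11): e=[-11,17,48] → .
    (5,5)@(11, 11): e=[-27,81,0] → .  [on edge]
  covered (4 px):
    . . . . . .
    . . . . . .
    . X . . . .
    . X X . . .
    . X . . . .
    . . . . . .
T2:
  2·area = 48  (B↔C swapped to make it positive)
  edge (12, 0)→(6, 12): d=(-6,12) right/bottom  bias=-1
  edge (6, 12)→(8, 0): d=(2,-12) top-left  bias=+0
  edge (8, 0)→(12, 0): d=(4,0) top-left  bias=+0
    (4,0)@(9, 1): e=[30,14,4] → X
    (5,0)@(11, 1): e=[6,38,4] → X
    (4,1)@(9, 3): e=[18,18,12] → X
    (5,1)@(11, 3): e=[-6,42,12] → .
    (4,2)@(9, 5): e=[6,22,20] → X
    (5,2)@(11, 5): e=[-18,46,20] → .
    (3,3)@(7, 7): e=[18,2,28] → X
    (4,3)@(9, 7): e=[-6,26,28] → .
    (3,4)@(7, 9): e=[6,6,36] → X
    (4,4)@(9, 9): e=[-18,30,36] → .
    (3,5)@(7, 11): e=[-6,10,44] → .
  covered (6 px):
    . . . . X X
    . . . . X .
    . . . . X .
    . . . X . .
    . . . X . .
    . . . . . .

Result: "outside"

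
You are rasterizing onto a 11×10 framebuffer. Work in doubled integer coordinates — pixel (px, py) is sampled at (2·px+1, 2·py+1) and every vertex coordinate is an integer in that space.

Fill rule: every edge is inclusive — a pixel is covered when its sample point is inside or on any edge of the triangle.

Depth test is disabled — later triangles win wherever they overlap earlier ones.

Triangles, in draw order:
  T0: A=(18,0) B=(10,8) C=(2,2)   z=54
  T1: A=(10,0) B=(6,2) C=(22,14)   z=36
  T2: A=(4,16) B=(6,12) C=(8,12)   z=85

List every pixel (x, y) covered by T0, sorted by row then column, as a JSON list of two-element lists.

T0:
  2·area = 112
  edge (18, 0)→(10, 8): d=(-8,8) inclusive
  edge (10, 8)→(2, 2): d=(-8,-6) inclusive
  edge (2, 2)→(18, 0): d=(16,-2) inclusive
    (5,0)@(11, 1): e=[48,62,2] → X
    (6,0)@(13, 1): e=[32,74,6] → X
    (7,0)@(15, 1): e=[16,86,10] → X
    (8,0)@(17, 1): e=[0,98,14] → X  [on edge]
    (9,0)@(19, 1): e=[-16,110,18] → .
    (2,1)@(5, 3): e=[80,10,22] → X
    (3,1)@(7, 3): e=[64,22,26] → X
    (4,1)@(9, 3): e=[48,34,30] → X
    (7,1)@(15, 3): e=[0,70,42] → X  [on edge]
    (8,1)@(17, 3): e=[-16,82,46] → .
    (2,2)@(5, 5): e=[64,-6,54] → .
    (3,2)@(7, 5): e=[48,6,58] → X
    (6,2)@(13, 5): e=[0,42,70] → X  [on edge]
    (5,3)@(11, 7): e=[0,14,98] → X  [on edge]
    (4,4)@(9, 9): e=[0,-14,126] → .  [on edge]
    (3,5)@(7, 11): e=[0,-42,154] → .  [on edge]
    (2,6)@(5, 13): e=[0,-70,182] → .  [on edge]
    (1,7)@(3, 15): e=[0,-98,210] → .  [on edge]
    (0,8)@(1, 17): e=[0,-126,238] → .  [on edge]
  covered (16 px):
    . . . . . X X X X . .
    . . X X X X X X . . .
    . . . X X X X . . . .
    . . . . X X . . . . .
    . . . . . . . . . . .
    . . . . . . . . . . .
    . . . . . . . . . . .
    . . . . . . . . . . .
    . . . . . . . . . . .
    . . . . . . . . . . .
T1:
  2·area = 80  (B↔C swapped to make it positive)
  edge (10, 0)→(22, 14): d=(12,14) inclusive
  edge (22, 14)→(6, 2): d=(-16,-12) inclusive
  edge (6, 2)→(10, 0): d=(4,-2) inclusive
    (4,0)@(9, 1): e=[26,52,2] → X
    (5,0)@(11, 1): e=[-2,76,6] → .
    (4,1)@(9, 3): e=[50,20,10] → X
    (5,1)@(11, 3): e=[22,44,14] → X
    (6,1)@(13, 3): e=[-6,68,18] → .
    (4,2)@(9, 5): e=[74,-12,18] → .
    (5,2)@(11, 5): e=[46,12,22] → X
    (6,2)@(13, 5): e=[18,36,26] → X
    (7,2)@(15, 5): e=[-10,60,30] → .
    (5,3)@(11, 7): e=[70,-20,30] → .
    (6,3)@(13, 7): e=[42,4,34] → X
    (7,3)@(15, 7): e=[14,28,38] → X
  covered (10 px):
    . . . . X . . . . . .
    . . . . X X . . . . .
    . . . . . X X . . . .
    . . . . . . X X . . .
    . . . . . . . . X . .
    . . . . . . . . . X .
    . . . . . . . . . . X
    . . . . . . . . . . .
    . . . . . . . . . . .
    . . . . . . . . . . .
T2:
  2·area = 8
  edge (4, 16)→(6, 12): d=(2,-4) inclusive
  edge (6, 12)→(8, 12): d=(2,0) inclusive
  edge (8, 12)→(4, 16): d=(-4,4) inclusive
    (9,0)@(19, 1): e=[30,-22,0] → .  [on edge]
    (8,1)@(17, 3): e=[26,-18,0] → .  [on edge]
    (7,2)@(15, 5): e=[22,-14,0] → .  [on edge]
    (6,3)@(13, 7): e=[18,-10,0] → .  [on edge]
    (5,4)@(11, 9): e=[14,-6,0] → .  [on edge]
    (4,5)@(9, 11): e=[10,-2,0] → .  [on edge]
    (3,6)@(7, 13): e=[6,2,0] → X  [on edge]
    (4,6)@(9, 13): e=[14,2,-8] → .
    (2,7)@(5, 15): e=[2,6,0] → X  [on edge]
    (3,7)@(7, 15): e=[10,6,-8] → .
    (1,8)@(3, 17): e=[-2,10,0] → .  [on edge]
    (2,8)@(5, 17): e=[6,10,-8] → .
    (0,9)@(1, 19): e=[-6,14,0] → .  [on edge]
  covered (2 px):
    . . . . . . . . . . .
    . . . . . . . . . . .
    . . . . . . . . . . .
    . . . . . . . . . . .
    . . . . . . . . . . .
    . . . . . . . . . . .
    . . . X . . . . . . .
    . . X . . . . . . . .
    . . . . . . . . . . .
    . . . . . . . . . . .

Final: [[5,0],[6,0],[7,0],[8,0],[2,1],[3,1],[4,1],[5,1],[6,1],[7,1],[3,2],[4,2],[5,2],[6,2],[4,3],[5,3]]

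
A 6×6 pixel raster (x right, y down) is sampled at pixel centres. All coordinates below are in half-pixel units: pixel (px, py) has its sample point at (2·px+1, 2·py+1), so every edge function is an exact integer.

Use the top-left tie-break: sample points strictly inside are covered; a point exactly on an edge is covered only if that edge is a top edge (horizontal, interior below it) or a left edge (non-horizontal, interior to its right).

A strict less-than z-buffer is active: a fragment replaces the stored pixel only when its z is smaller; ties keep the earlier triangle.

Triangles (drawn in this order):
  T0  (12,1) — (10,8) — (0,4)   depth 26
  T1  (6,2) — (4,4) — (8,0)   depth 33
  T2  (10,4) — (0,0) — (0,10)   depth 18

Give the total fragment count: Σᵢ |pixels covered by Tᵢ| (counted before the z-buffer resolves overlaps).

T0:
  2·area = 78
  edge (12, 1)→(10, 8): d=(-2,7) right/bottom  bias=-1
  edge (10, 8)→(0, 4): d=(-10,-4) top-left  bias=+0
  edge (0, 4)→(12, 1): d=(12,-3) top-left  bias=+0
    (2,1)@(5, 3): e=[45,30,3] → #
    (3,1)@(7, 3): e=[31,38,9] → #
    (4,1)@(9, 3): e=[17,46,15] → #
    (5,1)@(11, 3): e=[3,54,21] → #
    (1,2)@(3, 5): e=[55,2,21] → #
    (5,2)@(11, 5): e=[-1,34,45] → ·
    (1,3)@(3, 7): e=[51,-18,45] → ·
    (2,3)@(5, 7): e=[37,-10,51] → ·
    (3,3)@(7, 7): e=[23,-2,57] → ·
    (4,3)@(9, 7): e=[9,6,63] → #
    (5,3)@(11, 7): e=[-5,14,69] → ·
    (4,4)@(9, 9): e=[5,-14,87] → ·
  covered (9 px):
    · · · · · ·
    · · # # # #
    · # # # # ·
    · · · · # ·
    · · · · · ·
    · · · · · ·
T1:
  degenerate (2·area = 0) — covers nothing
T2:
  2·area = 100  (B↔C swapped to make it positive)
  edge (10, 4)→(0, 10): d=(-10,6) right/bottom  bias=-1
  edge (0, 10)→(0, 0): d=(0,-10) top-left  bias=+0
  edge (0, 0)→(10, 4): d=(10,4) right/bottom  bias=-1
    (0,0)@(1, 1): e=[84,10,6] → #
    (1,0)@(3, 1): e=[72,30,-2] → ·
    (0,1)@(1, 3): e=[64,10,26] → #
    (1,1)@(3, 3): e=[52,30,18] → #
    (2,1)@(5, 3): e=[40,50,10] → #
    (3,1)@(7, 3): e=[28,70,2] → #
    (4,1)@(9, 3): e=[16,90,-6] → ·
    (0,2)@(1, 5): e=[44,10,46] → #
    (4,2)@(9, 5): e=[-4,90,14] → ·
    (0,3)@(1, 7): e=[24,10,66] → #
    (2,3)@(5, 7): e=[0,50,50] → ·  [on edge]
    (3,3)@(7, 7): e=[-12,70,42] → ·
  covered (12 px):
    # · · · · ·
    # # # # · ·
    # # # # · ·
    # # · · · ·
    # · · · · ·
    · · · · · ·

Final: 21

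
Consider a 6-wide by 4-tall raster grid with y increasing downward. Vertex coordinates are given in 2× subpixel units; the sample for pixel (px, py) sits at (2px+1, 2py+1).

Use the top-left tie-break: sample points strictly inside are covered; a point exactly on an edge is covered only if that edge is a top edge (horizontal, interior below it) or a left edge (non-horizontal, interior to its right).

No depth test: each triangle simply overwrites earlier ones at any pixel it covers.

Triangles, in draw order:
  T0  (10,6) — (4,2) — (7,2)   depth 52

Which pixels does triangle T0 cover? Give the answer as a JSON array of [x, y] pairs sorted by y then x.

T0:
  2·area = 12
  edge (10, 6)→(4, 2): d=(-6,-4) top-left  bias=+0
  edge (4, 2)→(7, 2): d=(3,0) top-left  bias=+0
  edge (7, 2)→(10, 6): d=(3,4) right/bottom  bias=-1
    (3,1)@(7, 3): e=[6,3,3] → X
    (4,1)@(9, 3): e=[14,3,-5] → .
    (3,2)@(7, 5): e=[-6,9,9] → .
    (4,2)@(9, 5): e=[2,9,1] → X
    (5,2)@(11, 5): e=[10,9,-7] → .
    (4,3)@(9, 7): e=[-10,15,7] → .
  covered (2 px):
    . . . . . .
    . . . X . .
    . . . . X .
    . . . . . .

Result: [[3,1],[4,2]]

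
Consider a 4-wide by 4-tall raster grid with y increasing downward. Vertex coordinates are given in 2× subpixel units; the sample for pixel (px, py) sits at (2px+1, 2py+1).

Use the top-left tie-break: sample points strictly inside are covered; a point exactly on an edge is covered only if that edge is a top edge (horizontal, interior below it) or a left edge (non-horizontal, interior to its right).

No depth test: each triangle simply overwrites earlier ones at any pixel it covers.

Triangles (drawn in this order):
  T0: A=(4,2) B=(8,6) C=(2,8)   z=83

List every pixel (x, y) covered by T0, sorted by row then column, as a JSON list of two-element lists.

T0:
  2·area = 32
  edge (4, 2)→(8, 6): d=(4,4) right/bottom  bias=-1
  edge (8, 6)→(2, 8): d=(-6,2) right/bottom  bias=-1
  edge (2, 8)→(4, 2): d=(2,-6) top-left  bias=+0
    (1,0)@(3, 1): e=[0,40,-8] → .  [on edge]
    (2,1)@(5, 3): e=[0,24,8] → .  [on edge]
    (1,2)@(3, 5): e=[16,16,0] → X  [on edge]
    (2,2)@(5, 5): e=[8,12,12] → X
    (3,2)@(7, 5): e=[0,8,24] → .  [on edge]
    (1,3)@(3, 7): e=[24,4,4] → X
    (2,3)@(5, 7): e=[16,0,16] → .  [on edge]
  covered (3 px):
    . . . .
    . . . .
    . X X .
    . X . .

Answer: [[1,2],[2,2],[1,3]]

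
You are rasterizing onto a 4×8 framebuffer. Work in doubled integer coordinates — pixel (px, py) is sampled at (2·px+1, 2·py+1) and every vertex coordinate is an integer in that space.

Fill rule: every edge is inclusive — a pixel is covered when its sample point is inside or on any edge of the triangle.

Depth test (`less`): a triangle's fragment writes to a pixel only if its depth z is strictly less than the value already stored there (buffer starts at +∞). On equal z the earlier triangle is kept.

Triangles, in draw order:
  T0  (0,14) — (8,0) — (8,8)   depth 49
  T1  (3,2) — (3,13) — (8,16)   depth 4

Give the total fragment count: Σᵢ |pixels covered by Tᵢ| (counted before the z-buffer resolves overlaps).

T0:
  2·area = 64
  edge (0, 14)→(8, 0): d=(8,-14) inclusive
  edge (8, 0)→(8, 8): d=(0,8) inclusive
  edge (8, 8)→(0, 14): d=(-8,6) inclusive
    (3,1)@(7, 3): e=[10,8,46] → █
    (3,2)@(7, 5): e=[26,8,30] → █
    (2,3)@(5, 7): e=[14,24,26] → █
    (1,4)@(3, 9): e=[2,40,22] → █
    (3,4)@(7, 9): e=[58,8,-2] → ·
    (1,5)@(3, 11): e=[18,40,6] → █
    (2,5)@(5, 11): e=[46,24,-6] → ·
    (0,6)@(1, 13): e=[6,56,2] → █
    (1,6)@(3, 13): e=[34,40,-10] → ·
    (0,7)@(1, 15): e=[22,56,-14] → ·
  covered (8 px):
    · · · ·
    · · · █
    · · · █
    · · █ █
    · █ █ ·
    · █ · ·
    █ · · ·
    · · · ·
T1:
  2·area = 55  (B↔C swapped to make it positive)
  edge (3, 2)→(8, 16): d=(5,14) inclusive
  edge (8, 16)→(3, 13): d=(-5,-3) inclusive
  edge (3, 13)→(3, 2): d=(0,-11) inclusive
    (1,0)@(3, 1): e=[-5,60,0] → ·  [on edge]
    (1,1)@(3, 3): e=[5,50,0] → █  [on edge]
    (2,1)@(5, 3): e=[-23,56,22] → ·
    (1,2)@(3, 5): e=[15,40,0] → █  [on edge]
    (2,2)@(5, 5): e=[-13,46,22] → ·
    (1,3)@(3, 7): e=[25,30,0] → █  [on edge]
    (2,3)@(5, 7): e=[-3,36,22] → ·
    (1,4)@(3, 9): e=[35,20,0] → █  [on edge]
    (2,4)@(5, 9): e=[7,26,22] → █
    (3,4)@(7, 9): e=[-21,32,44] → ·
    (1,5)@(3, 11): e=[45,10,0] → █  [on edge]
    (3,5)@(7, 11): e=[-11,22,44] → ·
    (1,6)@(3, 13): e=[55,0,0] → █  [on edge]
    (1,7)@(3, 15): e=[65,-10,0] → ·  [on edge]
  covered (10 px):
    · · · ·
    · █ · ·
    · █ · ·
    · █ · ·
    · █ █ ·
    · █ █ ·
    · █ █ ·
    · · · █

Answer: 18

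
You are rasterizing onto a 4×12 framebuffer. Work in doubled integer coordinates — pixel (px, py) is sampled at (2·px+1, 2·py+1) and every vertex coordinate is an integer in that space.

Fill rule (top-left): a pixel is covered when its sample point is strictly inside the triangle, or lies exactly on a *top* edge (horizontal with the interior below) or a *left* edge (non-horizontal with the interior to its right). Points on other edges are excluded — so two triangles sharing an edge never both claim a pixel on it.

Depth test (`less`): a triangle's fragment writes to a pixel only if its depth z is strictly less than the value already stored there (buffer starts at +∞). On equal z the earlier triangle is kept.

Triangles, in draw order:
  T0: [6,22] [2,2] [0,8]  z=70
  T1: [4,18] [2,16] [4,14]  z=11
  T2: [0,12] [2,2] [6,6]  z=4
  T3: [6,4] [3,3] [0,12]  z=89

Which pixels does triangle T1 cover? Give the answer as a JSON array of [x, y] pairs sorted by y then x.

T0:
  2·area = 64  (B↔C swapped to make it positive)
  edge (6, 22)→(0, 8): d=(-6,-14) top-left  bias=+0
  edge (0, 8)→(2, 2): d=(2,-6) top-left  bias=+0
  edge (2, 2)→(6, 22): d=(4,20) right/bottom  bias=-1
    (0,2)@(1, 5): e=[32,0,32] → X  [on edge]
    (1,2)@(3, 5): e=[60,12,-8] → .
    (0,3)@(1, 7): e=[20,4,40] → X
    (1,3)@(3, 7): e=[48,16,0] → .  [on edge]
    (0,4)@(1, 9): e=[8,8,48] → X
    (1,4)@(3, 9): e=[36,20,8] → X
    (2,4)@(5, 9): e=[64,32,-32] → .
    (0,5)@(1, 11): e=[-4,12,56] → .
    (1,5)@(3, 11): e=[24,24,16] → X
    (2,5)@(5, 11): e=[52,36,-24] → .
    (1,6)@(3, 13): e=[12,28,24] → X
    (2,6)@(5, 13): e=[40,40,-16] → .
    (1,7)@(3, 15): e=[0,32,32] → X  [on edge]
    (2,8)@(5, 17): e=[16,48,0] → .  [on edge]
  covered (8 px):
    . . . .
    . . . .
    X . . .
    X . . .
    X X . .
    . X . .
    . X . .
    . X . .
    . . . .
    . . X .
    . . . .
    . . . .
T1:
  2·area = 8
  edge (4, 18)→(2, 16): d=(-2,-2) top-left  bias=+0
  edge (2, 16)→(4, 14): d=(2,-2) top-left  bias=+0
  edge (4, 14)→(4, 18): d=(0,4) right/bottom  bias=-1
    (3,5)@(7, 11): e=[20,0,-12] → .  [on edge]
    (2,6)@(5, 13): e=[12,0,-4] → .  [on edge]
    (0,7)@(1, 15): e=[0,-4,12] → .  [on edge]
    (1,7)@(3, 15): e=[4,0,4] → X  [on edge]
    (2,7)@(5, 15): e=[8,4,-4] → .
    (0,8)@(1, 17): e=[-4,0,12] → .  [on edge]
    (1,8)@(3, 17): e=[0,4,4] → X  [on edge]
    (2,8)@(5, 17): e=[4,8,-4] → .
    (1,9)@(3, 19): e=[-4,8,4] → .
    (2,9)@(5, 19): e=[0,12,-4] → .  [on edge]
    (3,10)@(7, 21): e=[0,20,-12] → .  [on edge]
  covered (2 px):
    . . . .
    . . . .
    . . . .
    . . . .
    . . . .
    . . . .
    . . . .
    . X . .
    . X . .
    . . . .
    . . . .
    . . . .
T2:
  2·area = 48
  edge (0, 12)→(2, 2): d=(2,-10) top-left  bias=+0
  edge (2, 2)→(6, 6): d=(4,4) right/bottom  bias=-1
  edge (6, 6)→(0, 12): d=(-6,6) right/bottom  bias=-1
    (0,0)@(1, 1): e=[-12,0,60] → .  [on edge]
    (1,1)@(3, 3): e=[12,0,36] → .  [on edge]
    (1,2)@(3, 5): e=[16,8,24] → X
    (2,2)@(5, 5): e=[36,0,12] → .  [on edge]
    (3,2)@(7, 5): e=[56,-8,0] → .  [on edge]
    (0,3)@(1, 7): e=[0,24,24] → X  [on edge]
    (2,3)@(5, 7): e=[40,8,0] → .  [on edge]
    (3,3)@(7, 7): e=[60,0,-12] → .  [on edge]
    (0,4)@(1, 9): e=[4,32,12] → X
    (1,4)@(3, 9): e=[24,24,0] → .  [on edge]
    (0,5)@(1, 11): e=[8,40,0] → .  [on edge]
  covered (4 px):
    . . . .
    . . . .
    . X . .
    X X . .
    X . . .
    . . . .
    . . . .
    . . . .
    . . . .
    . . . .
    . . . .
    . . . .
T3:
  2·area = 30  (B↔C swapped to make it positive)
  edge (6, 4)→(0, 12): d=(-6,8) right/bottom  bias=-1
  edge (0, 12)→(3, 3): d=(3,-9) top-left  bias=+0
  edge (3, 3)→(6, 4): d=(3,1) right/bottom  bias=-1
    (1,1)@(3, 3): e=[30,0,0] → .  [on edge]
    (1,2)@(3, 5): e=[18,6,6] → X
    (2,2)@(5, 5): e=[2,24,4] → X
    (3,2)@(7, 5): e=[-14,42,2] → .
    (1,3)@(3, 7): e=[6,12,12] → X
    (2,3)@(5, 7): e=[-10,30,10] → .
    (0,4)@(1, 9): e=[10,0,20] → X  [on edge]
    (1,4)@(3, 9): e=[-6,18,18] → .
    (0,5)@(1, 11): e=[-2,6,26] → .
  covered (4 px):
    . . . .
    . . . .
    . X X .
    . X . .
    X . . .
    . . . .
    . . . .
    . . . .
    . . . .
    . . . .
    . . . .
    . . . .

Final: [[1,7],[1,8]]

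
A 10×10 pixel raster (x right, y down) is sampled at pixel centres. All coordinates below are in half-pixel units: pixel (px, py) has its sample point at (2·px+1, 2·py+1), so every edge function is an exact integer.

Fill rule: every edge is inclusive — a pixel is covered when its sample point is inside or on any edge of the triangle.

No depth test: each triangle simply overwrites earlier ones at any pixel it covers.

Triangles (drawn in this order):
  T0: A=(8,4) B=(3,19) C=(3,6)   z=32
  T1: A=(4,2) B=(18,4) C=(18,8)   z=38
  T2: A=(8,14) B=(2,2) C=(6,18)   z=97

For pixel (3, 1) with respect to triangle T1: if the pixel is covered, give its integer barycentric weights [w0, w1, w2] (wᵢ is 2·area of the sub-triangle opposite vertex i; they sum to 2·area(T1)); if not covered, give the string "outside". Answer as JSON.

T0:
  2·area = 65
  edge (8, 4)→(3, 19): d=(-5,15) inclusive
  edge (3, 19)→(3, 6): d=(0,-13) inclusive
  edge (3, 6)→(8, 4): d=(5,-2) inclusive
    (1,0)@(3, 1): e=[90,0,-25] → .  [on edge]
    (4,0)@(9, 1): e=[0,78,-13] → .  [on edge]
    (1,1)@(3, 3): e=[80,0,-15] → .  [on edge]
    (1,2)@(3, 5): e=[70,0,-5] → .  [on edge]
    (3,2)@(7, 5): e=[10,52,3] → X
    (4,2)@(9, 5): e=[-20,78,7] → .
    (1,3)@(3, 7): e=[60,0,5] → X  [on edge]
    (2,3)@(5, 7): e=[30,26,9] → X
    (3,3)@(7, 7): e=[0,52,13] → X  [on edge]
    (4,3)@(9, 7): e=[-30,78,17] → .
    (1,4)@(3, 9): e=[50,0,15] → X  [on edge]
    (3,4)@(7, 9): e=[-10,52,23] → .
    (1,5)@(3, 11): e=[40,0,25] → X  [on edge]
    (1,6)@(3, 13): e=[30,0,35] → X  [on edge]
    (2,6)@(5, 13): e=[0,26,39] → X  [on edge]
    (1,7)@(3, 15): e=[20,0,45] → X  [on edge]
    (1,8)@(3, 17): e=[10,0,55] → X  [on edge]
    (1,9)@(3, 19): e=[0,0,65] → X  [on edge]
  covered (13 px):
    . . . . . . . . . .
    . . . . . . . . . .
    . . . X . . . . . .
    . X X X . . . . . .
    . X X . . . . . . .
    . X X . . . . . . .
    . X X . . . . . . .
    . X . . . . . . . .
    . X . . . . . . . .
    . X . . . . . . . .
T1:
  2·area = 56
  edge (4, 2)→(18, 4): d=(14,2) inclusive
  edge (18, 4)→(18, 8): d=(0,4) inclusive
  edge (18, 8)→(4, 2): d=(-14,-6) inclusive
    (3,1)@(7, 3): e=[8,44,4] → X
    (4,1)@(9, 3): e=[4,36,16] → X
    (5,1)@(11, 3): e=[0,28,28] → X  [on edge]
    (6,1)@(13, 3): e=[-4,20,40] → .
    (3,2)@(7, 5): e=[36,44,-24] → .
    (4,2)@(9, 5): e=[32,36,-12] → .
    (5,2)@(11, 5): e=[28,28,0] → X  [on edge]
    (6,2)@(13, 5): e=[24,20,12] → X
    (7,2)@(15, 5): e=[20,12,24] → X
    (8,2)@(17, 5): e=[16,4,36] → X
    (9,2)@(19, 5): e=[12,-4,48] → .
    (5,3)@(11, 7): e=[56,28,-28] → .
  covered (8 px):
    . . . . . . . . . .
    . . . X X X . . . .
    . . . . . X X X X .
    . . . . . . . . X .
    . . . . . . . . . .
    . . . . . . . . . .
    . . . . . . . . . .
    . . . . . . . . . .
    . . . . . . . . . .
    . . . . . . . . . .
T2:
  2·area = 48  (B↔C swapped to make it positive)
  edge (8, 14)→(6, 18): d=(-2,4) inclusive
  edge (6, 18)→(2, 2): d=(-4,-16) inclusive
  edge (2, 2)→(8, 14): d=(6,12) inclusive
    (1,2)@(3, 5): e=[38,4,6] → X
    (2,2)@(5, 5): e=[30,36,-18] → .
    (1,3)@(3, 7): e=[34,-4,18] → .
    (2,4)@(5, 9): e=[22,20,6] → X
    (3,4)@(7, 9): e=[14,52,-18] → .
    (2,5)@(5, 11): e=[18,12,18] → X
    (3,5)@(7, 11): e=[10,44,-6] → .
    (2,6)@(5, 13): e=[14,4,30] → X
    (3,6)@(7, 13): e=[6,36,6] → X
    (4,6)@(9, 13): e=[-2,68,-18] → .
    (2,7)@(5, 15): e=[10,-4,42] → .
    (3,7)@(7, 15): e=[2,28,18] → X
  covered (6 px):
    . . . . . . . . . .
    . . . . . . . . . .
    . X . . . . . . . .
    . . . . . . . . . .
    . . X . . . . . . .
    . . X . . . . . . .
    . . X X . . . . . .
    . . . X . . . . . .
    . . . . . . . . . .
    . . . . . . . . . .

Answer: [44,4,8]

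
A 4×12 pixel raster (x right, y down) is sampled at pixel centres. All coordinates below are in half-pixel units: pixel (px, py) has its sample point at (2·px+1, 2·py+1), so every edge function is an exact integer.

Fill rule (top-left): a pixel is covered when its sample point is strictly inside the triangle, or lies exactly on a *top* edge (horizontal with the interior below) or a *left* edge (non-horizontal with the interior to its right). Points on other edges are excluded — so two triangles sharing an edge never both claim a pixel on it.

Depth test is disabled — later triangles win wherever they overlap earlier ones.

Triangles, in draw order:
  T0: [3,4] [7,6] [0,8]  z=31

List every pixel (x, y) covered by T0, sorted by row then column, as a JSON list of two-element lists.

T0:
  2·area = 22
  edge (3, 4)→(7, 6): d=(4,2) right/bottom  bias=-1
  edge (7, 6)→(0, 8): d=(-7,2) right/bottom  bias=-1
  edge (0, 8)→(3, 4): d=(3,-4) top-left  bias=+0
    (0,1)@(1, 3): e=[0,33,-11] → .  [on edge]
    (1,2)@(3, 5): e=[4,15,3] → X
    (2,2)@(5, 5): e=[0,11,11] → .  [on edge]
    (0,3)@(1, 7): e=[16,5,1] → X
    (2,3)@(5, 7): e=[8,-3,17] → .
    (0,4)@(1, 9): e=[24,-9,7] → .
    (1,4)@(3, 9): e=[20,-13,15] → .
  covered (3 px):
    . . . .
    . . . .
    . X . .
    X X . .
    . . . .
    . . . .
    . . . .
    . . . .
    . . . .
    . . . .
    . . . .
    . . . .

Final: [[1,2],[0,3],[1,3]]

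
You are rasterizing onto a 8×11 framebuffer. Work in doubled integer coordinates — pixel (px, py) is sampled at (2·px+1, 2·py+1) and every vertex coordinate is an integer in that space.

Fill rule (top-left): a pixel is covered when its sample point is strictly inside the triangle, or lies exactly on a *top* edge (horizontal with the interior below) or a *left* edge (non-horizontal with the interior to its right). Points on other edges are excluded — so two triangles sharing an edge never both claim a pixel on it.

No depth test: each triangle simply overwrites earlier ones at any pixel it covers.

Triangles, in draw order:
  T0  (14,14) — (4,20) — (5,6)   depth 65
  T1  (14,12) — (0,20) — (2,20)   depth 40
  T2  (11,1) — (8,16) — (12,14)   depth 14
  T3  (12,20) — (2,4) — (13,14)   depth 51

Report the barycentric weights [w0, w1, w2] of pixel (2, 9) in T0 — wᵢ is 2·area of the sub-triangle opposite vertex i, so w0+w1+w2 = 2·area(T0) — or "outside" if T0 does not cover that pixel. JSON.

T0:
  2·area = 134
  edge (14, 14)→(4, 20): d=(-10,6) right/bottom  bias=-1
  edge (4, 20)→(5, 6): d=(1,-14) top-left  bias=+0
  edge (5, 6)→(14, 14): d=(9,8) right/bottom  bias=-1
    (2,3)@(5, 7): e=[124,1,9] → #
    (3,3)@(7, 7): e=[112,29,-7] → ·
    (2,4)@(5, 9): e=[104,3,27] → #
    (3,4)@(7, 9): e=[92,31,11] → #
    (4,4)@(9, 9): e=[80,59,-5] → ·
    (2,5)@(5, 11): e=[84,5,45] → #
    (4,5)@(9, 11): e=[60,61,13] → #
    (5,5)@(11, 11): e=[48,89,-3] → ·
    (2,6)@(5, 13): e=[64,7,63] → #
    (5,6)@(11, 13): e=[28,91,15] → #
    (6,6)@(13, 13): e=[16,119,-1] → ·
    (2,7)@(5, 15): e=[44,9,81] → #
    (4,8)@(9, 17): e=[0,67,67] → ·  [on edge]
  covered (17 px):
    · · · · · · · ·
    · · · · · · · ·
    · · · · · · · ·
    · · # · · · · ·
    · · # # · · · ·
    · · # # # · · ·
    · · # # # # · ·
    · · # # # # · ·
    · · # # · · · ·
    · · # · · · · ·
    · · · · · · · ·
T1:
  2·area = 16  (B↔C swapped to make it positive)
  edge (14, 12)→(2, 20): d=(-12,8) right/bottom  bias=-1
  edge (2, 20)→(0, 20): d=(-2,0) right/bottom  bias=-1
  edge (0, 20)→(14, 12): d=(14,-8) top-left  bias=+0
    (4,7)@(9, 15): e=[4,10,2] → #
    (5,7)@(11, 15): e=[-12,10,18] → ·
    (4,8)@(9, 17): e=[-20,6,30] → ·
    (1,9)@(3, 19): e=[4,2,10] → #
    (2,9)@(5, 19): e=[-12,2,26] → ·
    (1,10)@(3, 21): e=[-20,-2,38] → ·
  covered (2 px):
    · · · · · · · ·
    · · · · · · · ·
    · · · · · · · ·
    · · · · · · · ·
    · · · · · · · ·
    · · · · · · · ·
    · · · · · · · ·
    · · · · # · · ·
    · · · · · · · ·
    · # · · · · · ·
    · · · · · · · ·
T2:
  2·area = 54  (B↔C swapped to make it positive)
  edge (11, 1)→(12, 14): d=(1,13) right/bottom  bias=-1
  edge (12, 14)→(8, 16): d=(-4,2) right/bottom  bias=-1
  edge (8, 16)→(11, 1): d=(3,-15) top-left  bias=+0
    (5,0)@(11, 1): e=[0,54,0] → ·  [on edge]
    (5,1)@(11, 3): e=[2,46,6] → #
    (6,1)@(13, 3): e=[-24,42,36] → ·
    (5,2)@(11, 5): e=[4,38,12] → #
    (6,2)@(13, 5): e=[-22,34,42] → ·
    (5,3)@(11, 7): e=[6,30,18] → #
    (6,3)@(13, 7): e=[-20,26,48] → ·
    (5,4)@(11, 9): e=[8,22,24] → #
    (6,4)@(13, 9): e=[-18,18,54] → ·
    (4,5)@(9, 11): e=[36,18,0] → #  [on edge]
    (6,5)@(13, 11): e=[-16,10,60] → ·
    (4,6)@(9, 13): e=[38,10,6] → #
    (3,10)@(7, 21): e=[72,-18,0] → ·  [on edge]
  covered (9 px):
    · · · · · · · ·
    · · · · · # · ·
    · · · · · # · ·
    · · · · · # · ·
    · · · · · # · ·
    · · · · # # · ·
    · · · · # # · ·
    · · · · # · · ·
    · · · · · · · ·
    · · · · · · · ·
    · · · · · · · ·
T3:
  2·area = 76
  edge (12, 20)→(2, 4): d=(-10,-16) top-left  bias=+0
  edge (2, 4)→(13, 14): d=(11,10) right/bottom  bias=-1
  edge (13, 14)→(12, 20): d=(-1,6) right/bottom  bias=-1
    (1,2)@(3, 5): e=[6,1,69] → #
    (2,2)@(5, 5): e=[38,-19,57] → ·
    (1,3)@(3, 7): e=[-14,23,67] → ·
    (2,3)@(5, 7): e=[18,3,55] → #
    (3,3)@(7, 7): e=[50,-17,43] → ·
    (2,4)@(5, 9): e=[-2,25,53] → ·
    (3,4)@(7, 9): e=[30,5,41] → #
    (4,4)@(9, 9): e=[62,-15,29] → ·
    (3,5)@(7, 11): e=[10,27,39] → #
    (4,5)@(9, 11): e=[42,7,27] → #
    (5,5)@(11, 11): e=[74,-13,15] → ·
    (3,6)@(7, 13): e=[-10,49,37] → ·
  covered (10 px):
    · · · · · · · ·
    · · · · · · · ·
    · # · · · · · ·
    · · # · · · · ·
    · · · # · · · ·
    · · · # # · · ·
    · · · · # # · ·
    · · · · # # · ·
    · · · · · # · ·
    · · · · · · · ·
    · · · · · · · ·

Final: [13,117,4]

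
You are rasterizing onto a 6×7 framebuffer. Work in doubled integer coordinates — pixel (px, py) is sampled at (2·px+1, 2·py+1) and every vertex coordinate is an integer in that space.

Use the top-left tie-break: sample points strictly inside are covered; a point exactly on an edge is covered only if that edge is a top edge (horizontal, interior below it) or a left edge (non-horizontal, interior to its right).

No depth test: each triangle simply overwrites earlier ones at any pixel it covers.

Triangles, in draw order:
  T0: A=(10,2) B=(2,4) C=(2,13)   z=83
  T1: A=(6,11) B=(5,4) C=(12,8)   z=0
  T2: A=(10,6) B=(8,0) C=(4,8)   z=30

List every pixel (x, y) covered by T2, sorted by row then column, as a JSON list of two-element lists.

T0:
  2·area = 72  (B↔C swapped to make it positive)
  edge (10, 2)→(2, 13): d=(-8,11) right/bottom  bias=-1
  edge (2, 13)→(2, 4): d=(0,-9) top-left  bias=+0
  edge (2, 4)→(10, 2): d=(8,-2) top-left  bias=+0
    (3,1)@(7, 3): e=[25,45,2] → #
    (4,1)@(9, 3): e=[3,63,6] → #
    (5,1)@(11, 3): e=[-19,81,10] → ·
    (1,2)@(3, 5): e=[53,9,10] → #
    (2,2)@(5, 5): e=[31,27,14] → #
    (4,2)@(9, 5): e=[-13,63,22] → ·
    (1,3)@(3, 7): e=[37,9,26] → #
    (3,3)@(7, 7): e=[-7,45,34] → ·
    (1,4)@(3, 9): e=[21,9,42] → #
    (2,4)@(5, 9): e=[-1,27,46] → ·
    (1,5)@(3, 11): e=[5,9,58] → #
    (2,5)@(5, 11): e=[-17,27,62] → ·
  covered (9 px):
    · · · · · ·
    · · · # # ·
    · # # # · ·
    · # # · · ·
    · # · · · ·
    · # · · · ·
    · · · · · ·
T1:
  2·area = 45
  edge (6, 11)→(5, 4): d=(-1,-7) top-left  bias=+0
  edge (5, 4)→(12, 8): d=(7,4) right/bottom  bias=-1
  edge (12, 8)→(6, 11): d=(-6,3) right/bottom  bias=-1
    (3,3)@(7, 7): e=[11,13,21] → #
    (4,3)@(9, 7): e=[25,5,15] → #
    (5,3)@(11, 7): e=[39,-3,9] → ·
    (3,4)@(7, 9): e=[9,27,9] → #
    (5,4)@(11, 9): e=[37,11,-3] → ·
    (3,5)@(7, 11): e=[7,41,-3] → ·
    (4,5)@(9, 11): e=[21,33,-9] → ·
  covered (4 px):
    · · · · · ·
    · · · · · ·
    · · · · · ·
    · · · # # ·
    · · · # # ·
    · · · · · ·
    · · · · · ·
T2:
  2·area = 40  (B↔C swapped to make it positive)
  edge (10, 6)→(4, 8): d=(-6,2) right/bottom  bias=-1
  edge (4, 8)→(8, 0): d=(4,-8) top-left  bias=+0
  edge (8, 0)→(10, 6): d=(2,6) right/bottom  bias=-1
    (3,1)@(7, 3): e=[24,4,12] → #
    (4,1)@(9, 3): e=[20,20,0] → ·  [on edge]
    (3,2)@(7, 5): e=[12,12,16] → #
    (4,2)@(9, 5): e=[8,28,4] → #
    (5,2)@(11, 5): e=[4,44,-8] → ·
    (2,3)@(5, 7): e=[4,4,32] → #
    (3,3)@(7, 7): e=[0,20,20] → ·  [on edge]
    (4,3)@(9, 7): e=[-4,36,8] → ·
    (0,4)@(1, 9): e=[0,-20,60] → ·  [on edge]
    (2,4)@(5, 9): e=[-8,12,36] → ·
    (5,4)@(11, 9): e=[-20,60,0] → ·  [on edge]
  covered (4 px):
    · · · · · ·
    · · · # · ·
    · · · # # ·
    · · # · · ·
    · · · · · ·
    · · · · · ·
    · · · · · ·

Result: [[3,1],[3,2],[4,2],[2,3]]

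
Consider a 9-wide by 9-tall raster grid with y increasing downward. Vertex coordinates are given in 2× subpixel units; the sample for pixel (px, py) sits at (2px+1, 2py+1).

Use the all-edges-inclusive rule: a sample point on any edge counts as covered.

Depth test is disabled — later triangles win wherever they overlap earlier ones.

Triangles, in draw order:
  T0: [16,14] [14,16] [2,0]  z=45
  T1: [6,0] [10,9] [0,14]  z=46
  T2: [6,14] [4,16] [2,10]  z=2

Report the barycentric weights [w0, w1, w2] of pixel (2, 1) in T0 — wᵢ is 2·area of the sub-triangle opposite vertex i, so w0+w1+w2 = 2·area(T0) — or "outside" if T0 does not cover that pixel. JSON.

T0:
  2·area = 56
  edge (16, 14)→(14, 16): d=(-2,2) inclusive
  edge (14, 16)→(2, 0): d=(-12,-16) inclusive
  edge (2, 0)→(16, 14): d=(14,14) inclusive
    (1,0)@(3, 1): e=[52,4,0] → █  [on edge]
    (2,0)@(5, 1): e=[48,36,-28] → ·
    (1,1)@(3, 3): e=[48,-20,28] → ·
    (2,1)@(5, 3): e=[44,12,0] → █  [on edge]
    (3,1)@(7, 3): e=[40,44,-28] → ·
    (2,2)@(5, 5): e=[40,-12,28] → ·
    (3,2)@(7, 5): e=[36,20,0] → █  [on edge]
    (4,2)@(9, 5): e=[32,52,-28] → ·
    (3,3)@(7, 7): e=[32,-4,28] → ·
    (4,3)@(9, 7): e=[28,28,0] → █  [on edge]
    (5,3)@(11, 7): e=[24,60,-28] → ·
    (4,4)@(9, 9): e=[24,4,28] → █
    (5,4)@(11, 9): e=[20,36,0] → █  [on edge]
    (6,5)@(13, 11): e=[12,44,0] → █  [on edge]
    (7,6)@(15, 13): e=[4,52,0] → █  [on edge]
    (8,6)@(17, 13): e=[0,84,-28] → ·  [on edge]
    (7,7)@(15, 15): e=[0,28,28] → █  [on edge]
    (8,7)@(17, 15): e=[-4,60,0] → ·  [on edge]
    (6,8)@(13, 17): e=[0,-28,84] → ·  [on edge]
  covered (11 px):
    · █ · · · · · · ·
    · · █ · · · · · ·
    · · · █ · · · · ·
    · · · · █ · · · ·
    · · · · █ █ · · ·
    · · · · · █ █ · ·
    · · · · · · █ █ ·
    · · · · · · · █ ·
    · · · · · · · · ·
T1:
  2·area = 110
  edge (6, 0)→(10, 9): d=(4,9) inclusive
  edge (10, 9)→(0, 14): d=(-10,5) inclusive
  edge (0, 14)→(6, 0): d=(6,-14) inclusive
    (2,1)@(5, 3): e=[21,85,4] → █
    (3,1)@(7, 3): e=[3,75,32] → █
    (4,1)@(9, 3): e=[-15,65,60] → ·
    (2,2)@(5, 5): e=[29,65,16] → █
    (4,2)@(9, 5): e=[-7,45,72] → ·
    (1,3)@(3, 7): e=[55,55,0] → █  [on edge]
    (4,3)@(9, 7): e=[1,25,84] → █
    (5,3)@(11, 7): e=[-17,15,112] → ·
    (1,4)@(3, 9): e=[63,35,12] → █
    (5,4)@(11, 9): e=[-9,-5,124] → ·
    (1,5)@(3, 11): e=[71,15,24] → █
    (3,5)@(7, 11): e=[35,-5,80] → ·
  covered (15 px):
    · · · · · · · · ·
    · · █ █ · · · · ·
    · · █ █ · · · · ·
    · █ █ █ █ · · · ·
    · █ █ █ █ · · · ·
    · █ █ · · · · · ·
    █ · · · · · · · ·
    · · · · · · · · ·
    · · · · · · · · ·
T2:
  2·area = 16
  edge (6, 14)→(4, 16): d=(-2,2) inclusive
  edge (4, 16)→(2, 10): d=(-2,-6) inclusive
  edge (2, 10)→(6, 14): d=(4,4) inclusive
    (8,1)@(17, 3): e=[0,104,-88] → ·  [on edge]
    (7,2)@(15, 5): e=[0,88,-72] → ·  [on edge]
    (0,3)@(1, 7): e=[24,0,-8] → ·  [on edge]
    (6,3)@(13, 7): e=[0,72,-56] → ·  [on edge]
    (0,4)@(1, 9): e=[20,-4,0] → ·  [on edge]
    (5,4)@(11, 9): e=[0,56,-40] → ·  [on edge]
    (1,5)@(3, 11): e=[12,4,0] → █  [on edge]
    (2,5)@(5, 11): e=[8,16,-8] → ·
    (4,5)@(9, 11): e=[0,40,-24] → ·  [on edge]
    (1,6)@(3, 13): e=[8,0,8] → █  [on edge]
    (2,6)@(5, 13): e=[4,12,0] → █  [on edge]
    (3,6)@(7, 13): e=[0,24,-8] → ·  [on edge]
    (2,7)@(5, 15): e=[0,8,8] → █  [on edge]
    (3,7)@(7, 15): e=[-4,20,0] → ·  [on edge]
    (1,8)@(3, 17): e=[0,-8,24] → ·  [on edge]
    (4,8)@(9, 17): e=[-12,28,0] → ·  [on edge]
  covered (4 px):
    · · · · · · · · ·
    · · · · · · · · ·
    · · · · · · · · ·
    · · · · · · · · ·
    · · · · · · · · ·
    · █ · · · · · · ·
    · █ █ · · · · · ·
    · · █ · · · · · ·
    · · · · · · · · ·

Result: [12,0,44]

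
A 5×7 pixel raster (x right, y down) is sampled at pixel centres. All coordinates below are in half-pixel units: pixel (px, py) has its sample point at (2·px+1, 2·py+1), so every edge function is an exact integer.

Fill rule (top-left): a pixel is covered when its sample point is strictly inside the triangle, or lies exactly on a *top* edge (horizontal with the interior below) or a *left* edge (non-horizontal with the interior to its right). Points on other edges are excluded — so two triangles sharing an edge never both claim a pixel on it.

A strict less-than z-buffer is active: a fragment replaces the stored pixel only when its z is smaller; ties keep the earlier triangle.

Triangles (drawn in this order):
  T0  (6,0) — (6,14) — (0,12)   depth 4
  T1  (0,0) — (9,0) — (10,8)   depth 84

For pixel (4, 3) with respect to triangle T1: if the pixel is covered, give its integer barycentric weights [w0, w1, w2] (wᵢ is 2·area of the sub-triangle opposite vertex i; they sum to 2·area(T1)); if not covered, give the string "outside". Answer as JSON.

T0:
  2·area = 84
  edge (6, 0)→(6, 14): d=(0,14) right/bottom  bias=-1
  edge (6, 14)→(0, 12): d=(-6,-2) top-left  bias=+0
  edge (0, 12)→(6, 0): d=(6,-12) top-left  bias=+0
    (2,1)@(5, 3): e=[14,64,6] → X
    (3,1)@(7, 3): e=[-14,68,30] → .
    (2,2)@(5, 5): e=[14,52,18] → X
    (3,2)@(7, 5): e=[-14,56,42] → .
    (1,3)@(3, 7): e=[42,36,6] → X
    (3,3)@(7, 7): e=[-14,44,54] → .
    (1,4)@(3, 9): e=[42,24,18] → X
    (3,4)@(7, 9): e=[-14,32,66] → .
    (0,5)@(1, 11): e=[70,8,6] → X
    (3,5)@(7, 11): e=[-14,20,78] → .
    (0,6)@(1, 13): e=[70,-4,18] → .
    (1,6)@(3, 13): e=[42,0,42] → X  [on edge]
  covered (11 px):
    . . . . .
    . . X . .
    . . X . .
    . X X . .
    . X X . .
    X X X . .
    . X X . .
T1:
  2·area = 72
  edge (0, 0)→(9, 0): d=(9,0) top-left  bias=+0
  edge (9, 0)→(10, 8): d=(1,8) right/bottom  bias=-1
  edge (10, 8)→(0, 0): d=(-10,-8) top-left  bias=+0
    (1,0)@(3, 1): e=[9,49,14] → X
    (2,0)@(5, 1): e=[9,33,30] → X
    (3,0)@(7, 1): e=[9,17,46] → X
    (4,0)@(9, 1): e=[9,1,62] → X
    (1,1)@(3, 3): e=[27,51,-6] → .
    (2,1)@(5, 3): e=[27,35,10] → X
    (2,2)@(5, 5): e=[45,37,-10] → .
    (3,2)@(7, 5): e=[45,21,6] → X
    (3,3)@(7, 7): e=[63,23,-14] → .
    (4,3)@(9, 7): e=[63,7,2] → X
    (4,4)@(9, 9): e=[81,9,-18] → .
  covered (10 px):
    . X X X X
    . . X X X
    . . . X X
    . . . . X
    . . . . .
    . . . . .
    . . . . .

Final: [7,2,63]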